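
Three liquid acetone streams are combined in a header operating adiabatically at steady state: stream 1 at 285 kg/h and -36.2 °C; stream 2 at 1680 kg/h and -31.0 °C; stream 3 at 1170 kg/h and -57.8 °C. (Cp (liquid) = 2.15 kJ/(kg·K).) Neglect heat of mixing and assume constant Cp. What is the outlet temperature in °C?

No heat crosses the boundary, so H_out = H_in.
T_out = Σ ṁᵢCp,ᵢTᵢ / Σ ṁᵢCp,ᵢ
      = -279550 / 6740.2 = -41.475 °C

T_out = -41.5 °C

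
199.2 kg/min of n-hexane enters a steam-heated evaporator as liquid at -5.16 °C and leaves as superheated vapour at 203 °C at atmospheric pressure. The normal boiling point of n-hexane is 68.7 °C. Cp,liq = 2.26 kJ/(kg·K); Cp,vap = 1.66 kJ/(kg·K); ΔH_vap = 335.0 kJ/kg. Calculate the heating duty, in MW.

liquid -5.16→68.7 °C: 166.92 kJ/kg
vaporisation at 68.7 °C: 335 kJ/kg
vapour 68.7→203 °C: 222.94 kJ/kg
Δh = 166.92 + 335 + 222.94 = 724.86 kJ/kg
Q = ṁ·Δh = 199.2 kg/min × 724.86 kJ/kg = 144390 kJ/min
|Q| = 2406.5 kW = 2.4065 MW

Q = 2.41 MW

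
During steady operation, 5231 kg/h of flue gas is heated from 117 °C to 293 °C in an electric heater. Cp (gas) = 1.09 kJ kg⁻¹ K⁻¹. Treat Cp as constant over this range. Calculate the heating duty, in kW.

Q = 279 kW

Q = ṁ·Cp·ΔT = 5231 × 1.09 × (293 − 117) = 1.0035e+06 kJ/h
Converting: 1.0035e+06 / 3600 s = 278.75 kW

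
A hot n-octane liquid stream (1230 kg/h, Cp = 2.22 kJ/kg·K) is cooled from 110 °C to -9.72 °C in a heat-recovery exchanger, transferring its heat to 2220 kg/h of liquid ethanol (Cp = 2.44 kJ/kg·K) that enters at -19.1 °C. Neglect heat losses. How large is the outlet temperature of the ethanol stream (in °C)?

T_c,out = 41.3 °C

Heat released by hot stream: Q = 1230 × 2.22 × (110 − -9.72) = 326910 kJ/h
Energy balance on cold side (adiabatic exchanger): Q = ṁ_c·Cp_c·(T_c,out − T_c,in)
T_c,out = -19.1 + 326910/(2220 × 2.44) = 41.251 °C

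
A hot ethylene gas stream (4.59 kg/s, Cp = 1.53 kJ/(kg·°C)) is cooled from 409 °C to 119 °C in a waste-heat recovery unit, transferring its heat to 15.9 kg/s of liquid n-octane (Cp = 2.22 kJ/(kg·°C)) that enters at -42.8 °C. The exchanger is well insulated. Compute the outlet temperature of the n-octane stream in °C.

T_c,out = 14.9 °C

Heat released by hot stream: Q = 4.59 × 1.53 × (409 − 119) = 2036.6 kJ/s
Energy balance on cold side (adiabatic exchanger): Q = ṁ_c·Cp_c·(T_c,out − T_c,in)
T_c,out = -42.8 + 2036.6/(15.9 × 2.22) = 14.897 °C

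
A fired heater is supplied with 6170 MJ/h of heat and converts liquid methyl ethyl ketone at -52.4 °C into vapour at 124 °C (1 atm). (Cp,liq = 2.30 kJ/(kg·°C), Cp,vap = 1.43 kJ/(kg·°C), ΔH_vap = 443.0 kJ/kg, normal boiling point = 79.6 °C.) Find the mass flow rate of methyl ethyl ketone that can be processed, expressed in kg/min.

Δh = 2.30×(79.6−-52.4) + 443.0 + 1.43×(124−79.6) = 810.09 kJ/kg
Q = 6170 MJ/h = 1713.9 kJ/s = 102830 kJ/min
ṁ = Q/Δh = 102830 / 810.09 = 126.94 kg/min

ṁ = 127 kg/min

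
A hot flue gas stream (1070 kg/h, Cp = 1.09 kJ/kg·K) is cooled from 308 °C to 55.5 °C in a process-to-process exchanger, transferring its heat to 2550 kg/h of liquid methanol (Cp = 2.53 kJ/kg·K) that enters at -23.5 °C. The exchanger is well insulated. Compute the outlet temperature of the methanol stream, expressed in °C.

T_c,out = 22.1 °C

Heat released by hot stream: Q = 1070 × 1.09 × (308 − 55.5) = 294490 kJ/h
Energy balance on cold side (adiabatic exchanger): Q = ṁ_c·Cp_c·(T_c,out − T_c,in)
T_c,out = -23.5 + 294490/(2550 × 2.53) = 22.147 °C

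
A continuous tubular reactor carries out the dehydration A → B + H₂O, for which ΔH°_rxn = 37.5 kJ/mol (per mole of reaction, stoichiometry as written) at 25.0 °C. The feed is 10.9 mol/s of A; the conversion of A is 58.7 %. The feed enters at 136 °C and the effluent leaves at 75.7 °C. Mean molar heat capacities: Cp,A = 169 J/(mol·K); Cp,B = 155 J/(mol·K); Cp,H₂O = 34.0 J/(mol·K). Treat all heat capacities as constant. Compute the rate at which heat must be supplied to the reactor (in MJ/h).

Extent of reaction ξ = 0.587 × 10.9 = 6.3983 mol/s
Reaction term: ξ·ΔH°_rxn = 6.3983 × 37.5 = 239.94 kJ/s
Sensible, feed 136→25 °C: -204.47 kJ/s
Outlet flows (mol/s): A 4.5017, B 6.3983, H₂O 6.3983
Sensible, products 25→75.7 °C: 99.882 kJ/s
Q = ΔH = 135.35 kJ/s = 135.35 kW
Heat supplied = 487.24 MJ/h

Q_in = 487 MJ/h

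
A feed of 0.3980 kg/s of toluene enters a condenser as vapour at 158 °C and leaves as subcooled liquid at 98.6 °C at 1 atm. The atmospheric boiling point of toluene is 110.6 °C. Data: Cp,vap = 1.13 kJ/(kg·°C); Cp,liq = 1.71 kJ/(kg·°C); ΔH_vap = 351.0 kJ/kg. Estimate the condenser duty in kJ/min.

Q_c = 10200 kJ/min

vapour 158→110.6 °C: -53.562 kJ/kg
condensation at 110.6 °C: -351 kJ/kg
liquid 110.6→98.6 °C: -20.52 kJ/kg
Δh = -53.562 + -351 + -20.52 = -425.08 kJ/kg
Q = ṁ·Δh = 0.3980 kg/s × -425.08 kJ/kg = -169.18 kJ/s
|Q| = 169.18 kW = 10151 kJ/min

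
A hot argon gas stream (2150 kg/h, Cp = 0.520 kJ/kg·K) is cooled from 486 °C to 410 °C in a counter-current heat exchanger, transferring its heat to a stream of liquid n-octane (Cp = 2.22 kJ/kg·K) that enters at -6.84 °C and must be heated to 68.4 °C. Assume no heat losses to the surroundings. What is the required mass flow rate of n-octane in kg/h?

ṁ_c = 509 kg/h

Heat released by hot stream: Q = 2150 × 0.520 × (486 − 410) = 84968 kJ/h
Energy balance on cold side (adiabatic exchanger): Q = ṁ_c·Cp_c·(T_c,out − T_c,in)
ṁ_c = 84968 / [2.22 × (68.4 − -6.84)] = 508.69 kg/h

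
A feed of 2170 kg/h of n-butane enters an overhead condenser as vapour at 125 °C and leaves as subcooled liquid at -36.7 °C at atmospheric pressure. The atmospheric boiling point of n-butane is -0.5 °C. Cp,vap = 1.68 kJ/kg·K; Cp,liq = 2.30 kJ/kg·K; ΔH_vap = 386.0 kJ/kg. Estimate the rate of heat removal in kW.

Q_c = 410 kW

vapour 125→-0.5 °C: -210.84 kJ/kg
condensation at -0.5 °C: -386 kJ/kg
liquid -0.5→-36.7 °C: -83.26 kJ/kg
Δh = -210.84 + -386 + -83.26 = -680.1 kJ/kg
Q = ṁ·Δh = 2170 kg/h × -680.1 kJ/kg = -1.4758e+06 kJ/h
|Q| = 409.95 kW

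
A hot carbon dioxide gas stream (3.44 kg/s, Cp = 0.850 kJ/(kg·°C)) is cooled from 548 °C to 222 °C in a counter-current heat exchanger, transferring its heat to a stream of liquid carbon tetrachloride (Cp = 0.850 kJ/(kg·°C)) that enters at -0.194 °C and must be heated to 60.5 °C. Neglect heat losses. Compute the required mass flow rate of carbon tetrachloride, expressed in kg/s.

ṁ_c = 18.5 kg/s

Heat released by hot stream: Q = 3.44 × 0.850 × (548 − 222) = 953.22 kJ/s
Energy balance on cold side (adiabatic exchanger): Q = ṁ_c·Cp_c·(T_c,out − T_c,in)
ṁ_c = 953.22 / [0.850 × (60.5 − -0.194)] = 18.477 kg/s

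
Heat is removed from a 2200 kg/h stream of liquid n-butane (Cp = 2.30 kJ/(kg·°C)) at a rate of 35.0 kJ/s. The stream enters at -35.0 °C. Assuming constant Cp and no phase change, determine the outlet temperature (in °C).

Q = 35.0 kJ/s = 126000 kJ/h
ΔT = Q/(ṁ·Cp) = 126000/(2200×2.30) = 24.901 K
T_out = -35.0 − 24.901 = -59.901 °C

T_out = -59.9 °C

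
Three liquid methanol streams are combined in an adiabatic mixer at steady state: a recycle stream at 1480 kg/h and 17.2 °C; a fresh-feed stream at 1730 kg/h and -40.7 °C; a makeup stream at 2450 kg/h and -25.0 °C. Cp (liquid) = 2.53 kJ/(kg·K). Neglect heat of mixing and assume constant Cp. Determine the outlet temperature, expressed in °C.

T_out = -18.8 °C

Energy balance with Q = 0: Σ ṁᵢCp,ᵢ(T_out − Tᵢ) = 0
Σ ṁᵢCp,ᵢTᵢ = 1480×2.53×17.2 + 1730×2.53×-40.7 + 2450×2.53×-25.0 = -268700
Σ ṁᵢCp,ᵢ = 1480×2.53 + 1730×2.53 + 2450×2.53 = 14320
T_out = -268700 / 14320 = -18.764 °C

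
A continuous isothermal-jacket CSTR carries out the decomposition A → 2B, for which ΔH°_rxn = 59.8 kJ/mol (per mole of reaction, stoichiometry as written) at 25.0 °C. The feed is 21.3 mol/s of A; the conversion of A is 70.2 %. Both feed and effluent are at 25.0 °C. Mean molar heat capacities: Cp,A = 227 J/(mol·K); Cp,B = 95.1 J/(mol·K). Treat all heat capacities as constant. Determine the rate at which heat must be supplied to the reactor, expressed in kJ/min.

Q_in = 53600 kJ/min

Extent of reaction ξ = 0.702 × 21.3 = 14.953 mol/s
Reaction term: ξ·ΔH°_rxn = 14.953 × 59.8 = 894.17 kJ/s
Q = ΔH = 894.17 kJ/s = 894.17 kW
Heat supplied = 53650 kJ/min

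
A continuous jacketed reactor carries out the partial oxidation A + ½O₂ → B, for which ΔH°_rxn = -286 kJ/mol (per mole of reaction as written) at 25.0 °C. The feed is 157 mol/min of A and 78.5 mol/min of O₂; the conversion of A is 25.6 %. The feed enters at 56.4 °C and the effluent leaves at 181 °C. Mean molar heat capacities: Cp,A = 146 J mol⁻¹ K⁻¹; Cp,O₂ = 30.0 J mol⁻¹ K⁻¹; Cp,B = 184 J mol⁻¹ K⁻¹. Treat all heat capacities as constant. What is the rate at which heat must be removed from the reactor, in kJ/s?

Q_out = 137 kJ/s

Extent of reaction ξ = 0.256 × 157 = 40.192 mol/min
Reaction term: ξ·ΔH°_rxn = 40.192 × -286 = -11495 kJ/min
Sensible, feed 56.4→25 °C: -793.7 kJ/min
Outlet flows (mol/min): A 116.81, O₂ 58.404, B 40.192
Sensible, products 25→181 °C: 4087.4 kJ/min
Q = ΔH = -8201.2 kJ/min = -136.69 kW
Heat removed = 136.69 kJ/s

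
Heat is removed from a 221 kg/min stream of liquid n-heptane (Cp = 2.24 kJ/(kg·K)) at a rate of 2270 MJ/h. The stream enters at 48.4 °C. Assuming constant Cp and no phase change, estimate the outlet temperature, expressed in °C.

T_out = -28.0 °C

Q = 2270 MJ/h = 37833 kJ/min
ΔT = Q/(ṁ·Cp) = 37833/(221×2.24) = 76.425 K
T_out = 48.4 − 76.425 = -28.025 °C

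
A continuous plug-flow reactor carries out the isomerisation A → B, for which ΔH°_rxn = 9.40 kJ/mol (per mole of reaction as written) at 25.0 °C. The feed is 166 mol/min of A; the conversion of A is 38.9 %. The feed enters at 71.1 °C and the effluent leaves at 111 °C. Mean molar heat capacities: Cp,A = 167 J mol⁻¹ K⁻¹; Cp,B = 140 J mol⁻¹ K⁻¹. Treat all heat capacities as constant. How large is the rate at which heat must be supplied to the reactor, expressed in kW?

Q_in = 26.1 kW

Extent of reaction ξ = 0.389 × 166 = 64.574 mol/min
Reaction term: ξ·ΔH°_rxn = 64.574 × 9.40 = 607 kJ/min
Sensible, feed 71.1→25 °C: -1278 kJ/min
Outlet flows (mol/min): A 101.43, B 64.574
Sensible, products 25→111 °C: 2234.2 kJ/min
Q = ΔH = 1563.2 kJ/min = 26.053 kW
Heat supplied = 26.053 kW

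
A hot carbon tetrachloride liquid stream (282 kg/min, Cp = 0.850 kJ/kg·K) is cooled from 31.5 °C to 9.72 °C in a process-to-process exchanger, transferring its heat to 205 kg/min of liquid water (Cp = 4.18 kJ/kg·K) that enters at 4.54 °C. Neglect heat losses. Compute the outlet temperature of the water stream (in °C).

T_c,out = 10.6 °C

Heat released by hot stream: Q = 282 × 0.850 × (31.5 − 9.72) = 5220.7 kJ/min
Energy balance on cold side (adiabatic exchanger): Q = ṁ_c·Cp_c·(T_c,out − T_c,in)
T_c,out = 4.54 + 5220.7/(205 × 4.18) = 10.633 °C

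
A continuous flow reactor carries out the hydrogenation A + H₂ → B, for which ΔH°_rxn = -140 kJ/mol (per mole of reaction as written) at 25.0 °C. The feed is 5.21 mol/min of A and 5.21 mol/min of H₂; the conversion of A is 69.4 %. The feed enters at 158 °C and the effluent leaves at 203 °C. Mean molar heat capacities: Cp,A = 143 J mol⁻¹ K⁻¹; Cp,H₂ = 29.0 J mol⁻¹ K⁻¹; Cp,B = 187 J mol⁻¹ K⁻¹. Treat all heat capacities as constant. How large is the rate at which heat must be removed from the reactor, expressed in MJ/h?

Extent of reaction ξ = 0.694 × 5.21 = 3.6157 mol/min
Reaction term: ξ·ΔH°_rxn = 3.6157 × -140 = -506.2 kJ/min
Sensible, feed 158→25 °C: -119.18 kJ/min
Outlet flows (mol/min): A 1.5943, H₂ 1.5943, B 3.6157
Sensible, products 25→203 °C: 169.16 kJ/min
Q = ΔH = -456.22 kJ/min = -7.6037 kW
Heat removed = 27.373 MJ/h

Q_out = 27.4 MJ/h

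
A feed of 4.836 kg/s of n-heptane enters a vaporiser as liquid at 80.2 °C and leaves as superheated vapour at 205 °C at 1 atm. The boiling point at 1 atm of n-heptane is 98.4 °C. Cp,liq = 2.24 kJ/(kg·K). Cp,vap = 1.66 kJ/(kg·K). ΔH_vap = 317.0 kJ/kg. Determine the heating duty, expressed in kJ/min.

Q = 155000 kJ/min

liquid 80.2→98.4 °C: 40.768 kJ/kg
vaporisation at 98.4 °C: 317 kJ/kg
vapour 98.4→205 °C: 176.96 kJ/kg
Δh = 40.768 + 317 + 176.96 = 534.72 kJ/kg
Q = ṁ·Δh = 4.836 kg/s × 534.72 kJ/kg = 2585.9 kJ/s
|Q| = 2585.9 kW = 155160 kJ/min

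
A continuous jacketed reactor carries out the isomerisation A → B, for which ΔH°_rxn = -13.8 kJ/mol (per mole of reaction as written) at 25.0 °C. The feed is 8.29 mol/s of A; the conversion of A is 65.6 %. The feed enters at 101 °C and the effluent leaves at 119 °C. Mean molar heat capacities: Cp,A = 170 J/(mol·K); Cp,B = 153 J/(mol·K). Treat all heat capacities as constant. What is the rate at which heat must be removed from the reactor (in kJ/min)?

Extent of reaction ξ = 0.656 × 8.29 = 5.4382 mol/s
Reaction term: ξ·ΔH°_rxn = 5.4382 × -13.8 = -75.048 kJ/s
Sensible, feed 101→25 °C: -107.11 kJ/s
Outlet flows (mol/s): A 2.8518, B 5.4382
Sensible, products 25→119 °C: 123.78 kJ/s
Q = ΔH = -58.371 kJ/s = -58.371 kW
Heat removed = 3502.2 kJ/min

Q_out = 3500 kJ/min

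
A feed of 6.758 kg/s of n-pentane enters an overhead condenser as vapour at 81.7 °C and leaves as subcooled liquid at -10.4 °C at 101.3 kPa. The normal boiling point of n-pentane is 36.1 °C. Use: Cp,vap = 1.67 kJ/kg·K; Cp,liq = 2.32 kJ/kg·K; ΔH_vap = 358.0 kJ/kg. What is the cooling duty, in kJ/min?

Q_c = 220000 kJ/min

vapour 81.7→36.1 °C: -76.152 kJ/kg
condensation at 36.1 °C: -358 kJ/kg
liquid 36.1→-10.4 °C: -107.88 kJ/kg
Δh = -76.152 + -358 + -107.88 = -542.03 kJ/kg
Q = ṁ·Δh = 6.758 kg/s × -542.03 kJ/kg = -3663.1 kJ/s
|Q| = 3663.1 kW = 219780 kJ/min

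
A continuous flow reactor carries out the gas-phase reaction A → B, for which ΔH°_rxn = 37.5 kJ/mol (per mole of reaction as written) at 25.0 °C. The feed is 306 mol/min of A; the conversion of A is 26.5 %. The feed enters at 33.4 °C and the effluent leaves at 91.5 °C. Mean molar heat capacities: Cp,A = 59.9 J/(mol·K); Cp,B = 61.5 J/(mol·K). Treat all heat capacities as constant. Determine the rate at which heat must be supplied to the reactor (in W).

Q_in = 68600 W

Extent of reaction ξ = 0.265 × 306 = 81.09 mol/min
Reaction term: ξ·ΔH°_rxn = 81.09 × 37.5 = 3040.9 kJ/min
Sensible, feed 33.4→25 °C: -153.97 kJ/min
Outlet flows (mol/min): A 224.91, B 81.09
Sensible, products 25→91.5 °C: 1227.5 kJ/min
Q = ΔH = 4114.4 kJ/min = 68.574 kW
Heat supplied = 68574 W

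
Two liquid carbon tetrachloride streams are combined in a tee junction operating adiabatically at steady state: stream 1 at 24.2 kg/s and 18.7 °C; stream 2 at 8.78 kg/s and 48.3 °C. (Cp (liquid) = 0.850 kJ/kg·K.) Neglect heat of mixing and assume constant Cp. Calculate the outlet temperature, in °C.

T_out = 26.6 °C

Energy balance with Q = 0: Σ ṁᵢCp,ᵢ(T_out − Tᵢ) = 0
Σ ṁᵢCp,ᵢTᵢ = 24.2×0.850×18.7 + 8.78×0.850×48.3 = 745.12
Σ ṁᵢCp,ᵢ = 24.2×0.850 + 8.78×0.850 = 28.033
T_out = 745.12 / 28.033 = 26.58 °C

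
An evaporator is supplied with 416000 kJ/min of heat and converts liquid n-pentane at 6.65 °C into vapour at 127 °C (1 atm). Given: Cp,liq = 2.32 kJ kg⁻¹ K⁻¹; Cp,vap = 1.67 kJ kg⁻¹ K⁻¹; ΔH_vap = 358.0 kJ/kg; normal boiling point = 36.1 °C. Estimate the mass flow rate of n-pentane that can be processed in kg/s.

Δh = 2.32×(36.1−6.65) + 358.0 + 1.67×(127−36.1) = 578.13 kJ/kg
Q = 416000 kJ/min = 6933.3 kJ/s = 6933.3 kJ/s
ṁ = Q/Δh = 6933.3 / 578.13 = 11.993 kg/s

ṁ = 12.0 kg/s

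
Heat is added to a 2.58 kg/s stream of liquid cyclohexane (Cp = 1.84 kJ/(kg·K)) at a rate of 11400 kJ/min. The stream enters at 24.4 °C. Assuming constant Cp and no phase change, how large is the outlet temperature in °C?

T_out = 64.4 °C

Q = 11400 kJ/min = 190 kJ/s
ΔT = Q/(ṁ·Cp) = 190/(2.58×1.84) = 40.024 K
T_out = 24.4 + 40.024 = 64.424 °C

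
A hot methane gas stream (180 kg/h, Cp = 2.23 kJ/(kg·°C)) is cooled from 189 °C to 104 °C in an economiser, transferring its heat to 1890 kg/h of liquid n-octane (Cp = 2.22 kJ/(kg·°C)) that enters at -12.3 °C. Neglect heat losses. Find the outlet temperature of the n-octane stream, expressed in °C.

Heat released by hot stream: Q = 180 × 2.23 × (189 − 104) = 34119 kJ/h
Energy balance on cold side (adiabatic exchanger): Q = ṁ_c·Cp_c·(T_c,out − T_c,in)
T_c,out = -12.3 + 34119/(1890 × 2.22) = -4.1683 °C

T_c,out = -4.17 °C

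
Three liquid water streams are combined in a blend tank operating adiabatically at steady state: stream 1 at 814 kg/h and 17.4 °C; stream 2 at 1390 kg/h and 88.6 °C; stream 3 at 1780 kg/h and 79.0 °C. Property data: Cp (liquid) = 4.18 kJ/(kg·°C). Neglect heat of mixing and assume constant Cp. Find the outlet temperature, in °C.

Adiabatic, steady state ⇒ Σ ṁᵢCp,ᵢ(T_out − Tᵢ) = 0
T_out = Σ ṁᵢCp,ᵢTᵢ / Σ ṁᵢCp,ᵢ
      = 1.1618e+06 / 16653 = 69.763 °C

T_out = 69.8 °C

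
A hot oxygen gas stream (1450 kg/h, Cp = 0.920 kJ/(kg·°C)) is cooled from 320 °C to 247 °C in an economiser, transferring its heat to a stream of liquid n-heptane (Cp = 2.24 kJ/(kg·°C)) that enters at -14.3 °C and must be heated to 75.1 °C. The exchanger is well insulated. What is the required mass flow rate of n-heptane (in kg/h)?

ṁ_c = 486 kg/h

Heat released by hot stream: Q = 1450 × 0.920 × (320 − 247) = 97382 kJ/h
Energy balance on cold side (adiabatic exchanger): Q = ṁ_c·Cp_c·(T_c,out − T_c,in)
ṁ_c = 97382 / [2.24 × (75.1 − -14.3)] = 486.29 kg/h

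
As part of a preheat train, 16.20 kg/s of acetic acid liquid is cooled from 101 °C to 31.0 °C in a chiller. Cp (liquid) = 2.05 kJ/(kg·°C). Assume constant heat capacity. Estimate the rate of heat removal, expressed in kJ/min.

Q = ṁ·Cp·ΔT = 16.20 × 2.05 × (31.0 − 101) = -2324.7 kJ/s
Cooling duty = 139480 kJ/min

Q_c = 139000 kJ/min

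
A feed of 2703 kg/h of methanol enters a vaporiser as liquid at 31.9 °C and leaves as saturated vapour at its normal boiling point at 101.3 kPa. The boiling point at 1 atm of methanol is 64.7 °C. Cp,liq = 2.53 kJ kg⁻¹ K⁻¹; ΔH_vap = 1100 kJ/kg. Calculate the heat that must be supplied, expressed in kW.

Q = 888 kW

liquid 31.9→64.7 °C: 82.984 kJ/kg
vaporisation at 64.7 °C: 1100 kJ/kg
Δh = 82.984 + 1100 = 1183 kJ/kg
Q = ṁ·Δh = 2703 kg/h × 1183 kJ/kg = 3.1976e+06 kJ/h
|Q| = 888.22 kW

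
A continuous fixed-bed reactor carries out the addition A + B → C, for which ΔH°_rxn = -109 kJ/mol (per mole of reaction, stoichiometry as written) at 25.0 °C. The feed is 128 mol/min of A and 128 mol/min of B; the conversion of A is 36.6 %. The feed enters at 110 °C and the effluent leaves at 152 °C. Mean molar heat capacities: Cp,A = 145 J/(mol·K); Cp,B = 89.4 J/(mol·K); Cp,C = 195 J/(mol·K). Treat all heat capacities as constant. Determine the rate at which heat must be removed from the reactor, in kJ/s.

Extent of reaction ξ = 0.366 × 128 = 46.848 mol/min
Reaction term: ξ·ΔH°_rxn = 46.848 × -109 = -5106.4 kJ/min
Sensible, feed 110→25 °C: -2550.3 kJ/min
Outlet flows (mol/min): A 81.152, B 81.152, C 46.848
Sensible, products 25→152 °C: 3576 kJ/min
Q = ΔH = -4080.7 kJ/min = -68.012 kW
Heat removed = 68.012 kJ/s

Q_out = 68.0 kJ/s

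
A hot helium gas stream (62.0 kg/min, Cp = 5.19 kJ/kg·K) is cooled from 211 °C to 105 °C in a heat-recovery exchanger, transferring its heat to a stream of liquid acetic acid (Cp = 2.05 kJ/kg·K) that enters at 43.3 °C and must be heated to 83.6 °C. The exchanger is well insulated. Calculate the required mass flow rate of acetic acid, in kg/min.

ṁ_c = 413 kg/min

Heat released by hot stream: Q = 62.0 × 5.19 × (211 − 105) = 34109 kJ/min
Energy balance on cold side (adiabatic exchanger): Q = ṁ_c·Cp_c·(T_c,out − T_c,in)
ṁ_c = 34109 / [2.05 × (83.6 − 43.3)] = 412.86 kg/min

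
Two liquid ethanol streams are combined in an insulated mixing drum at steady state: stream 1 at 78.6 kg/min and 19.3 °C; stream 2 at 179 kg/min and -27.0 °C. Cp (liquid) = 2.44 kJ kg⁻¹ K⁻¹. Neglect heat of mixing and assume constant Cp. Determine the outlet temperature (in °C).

Adiabatic, steady state ⇒ Σ ṁᵢCp,ᵢ(T_out − Tᵢ) = 0
Σ ṁᵢCp,ᵢTᵢ = 78.6×2.44×19.3 + 179×2.44×-27.0 = -8091.1
Σ ṁᵢCp,ᵢ = 78.6×2.44 + 179×2.44 = 628.54
T_out = -8091.1 / 628.54 = -12.873 °C

T_out = -12.9 °C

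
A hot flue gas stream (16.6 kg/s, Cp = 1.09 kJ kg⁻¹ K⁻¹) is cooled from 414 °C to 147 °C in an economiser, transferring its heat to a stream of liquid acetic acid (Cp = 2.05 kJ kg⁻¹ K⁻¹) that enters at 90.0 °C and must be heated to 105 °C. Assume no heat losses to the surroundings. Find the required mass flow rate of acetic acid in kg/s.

Heat released by hot stream: Q = 16.6 × 1.09 × (414 − 147) = 4831.1 kJ/s
Energy balance on cold side (adiabatic exchanger): Q = ṁ_c·Cp_c·(T_c,out − T_c,in)
ṁ_c = 4831.1 / [2.05 × (105 − 90.0)] = 157.11 kg/s

ṁ_c = 157 kg/s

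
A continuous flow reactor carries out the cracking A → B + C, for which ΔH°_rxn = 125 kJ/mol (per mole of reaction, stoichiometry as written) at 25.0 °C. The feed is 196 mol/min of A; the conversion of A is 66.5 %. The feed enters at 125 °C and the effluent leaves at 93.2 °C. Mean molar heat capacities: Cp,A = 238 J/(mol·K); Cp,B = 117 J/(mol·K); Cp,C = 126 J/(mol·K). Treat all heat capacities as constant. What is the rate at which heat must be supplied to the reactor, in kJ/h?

Q_in = 891000 kJ/h

Extent of reaction ξ = 0.665 × 196 = 130.34 mol/min
Reaction term: ξ·ΔH°_rxn = 130.34 × 125 = 16292 kJ/min
Sensible, feed 125→25 °C: -4664.8 kJ/min
Outlet flows (mol/min): A 65.66, B 130.34, C 130.34
Sensible, products 25→93.2 °C: 3225.8 kJ/min
Q = ΔH = 14854 kJ/min = 247.56 kW
Heat supplied = 891210 kJ/h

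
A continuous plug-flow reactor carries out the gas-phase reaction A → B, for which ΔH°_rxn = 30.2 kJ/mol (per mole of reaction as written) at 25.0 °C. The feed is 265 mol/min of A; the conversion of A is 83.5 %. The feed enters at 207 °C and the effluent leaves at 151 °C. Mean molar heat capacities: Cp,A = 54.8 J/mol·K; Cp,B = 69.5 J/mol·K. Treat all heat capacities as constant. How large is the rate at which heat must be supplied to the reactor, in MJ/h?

Extent of reaction ξ = 0.835 × 265 = 221.27 mol/min
Reaction term: ξ·ΔH°_rxn = 221.27 × 30.2 = 6682.5 kJ/min
Sensible, feed 207→25 °C: -2643 kJ/min
Outlet flows (mol/min): A 43.725, B 221.27
Sensible, products 25→151 °C: 2239.6 kJ/min
Q = ΔH = 6279.1 kJ/min = 104.65 kW
Heat supplied = 376.75 MJ/h

Q_in = 377 MJ/h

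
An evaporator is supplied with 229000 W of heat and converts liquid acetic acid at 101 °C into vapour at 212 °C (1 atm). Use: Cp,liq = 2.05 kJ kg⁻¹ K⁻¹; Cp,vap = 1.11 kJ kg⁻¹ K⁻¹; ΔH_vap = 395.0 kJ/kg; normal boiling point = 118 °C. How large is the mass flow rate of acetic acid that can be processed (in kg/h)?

Δh = 2.05×(118−101) + 395.0 + 1.11×(212−118) = 534.19 kJ/kg
Q = 229000 W = 229 kJ/s = 824400 kJ/h
ṁ = Q/Δh = 824400 / 534.19 = 1543.3 kg/h

ṁ = 1540 kg/h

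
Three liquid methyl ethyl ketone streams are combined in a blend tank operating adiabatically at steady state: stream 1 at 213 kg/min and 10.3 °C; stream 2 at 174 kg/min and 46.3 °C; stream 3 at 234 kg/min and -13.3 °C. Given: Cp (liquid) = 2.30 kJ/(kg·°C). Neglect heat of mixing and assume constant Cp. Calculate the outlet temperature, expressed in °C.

T_out = 11.5 °C

No heat crosses the boundary, so H_out = H_in.
Σ ṁᵢCp,ᵢTᵢ = 213×2.30×10.3 + 174×2.30×46.3 + 234×2.30×-13.3 = 16417
Σ ṁᵢCp,ᵢ = 213×2.30 + 174×2.30 + 234×2.30 = 1428.3
T_out = 16417 / 1428.3 = 11.494 °C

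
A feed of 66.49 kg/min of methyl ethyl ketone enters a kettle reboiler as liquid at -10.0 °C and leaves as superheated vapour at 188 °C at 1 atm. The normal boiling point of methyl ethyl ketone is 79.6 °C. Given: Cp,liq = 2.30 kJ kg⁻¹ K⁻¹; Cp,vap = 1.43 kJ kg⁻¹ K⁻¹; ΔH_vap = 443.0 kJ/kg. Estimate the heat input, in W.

Q = 891000 W

liquid -10.0→79.6 °C: 206.08 kJ/kg
vaporisation at 79.6 °C: 443 kJ/kg
vapour 79.6→188 °C: 155.01 kJ/kg
Δh = 206.08 + 443 + 155.01 = 804.09 kJ/kg
Q = ṁ·Δh = 66.49 kg/min × 804.09 kJ/kg = 53464 kJ/min
|Q| = 891.07 kW = 891070 W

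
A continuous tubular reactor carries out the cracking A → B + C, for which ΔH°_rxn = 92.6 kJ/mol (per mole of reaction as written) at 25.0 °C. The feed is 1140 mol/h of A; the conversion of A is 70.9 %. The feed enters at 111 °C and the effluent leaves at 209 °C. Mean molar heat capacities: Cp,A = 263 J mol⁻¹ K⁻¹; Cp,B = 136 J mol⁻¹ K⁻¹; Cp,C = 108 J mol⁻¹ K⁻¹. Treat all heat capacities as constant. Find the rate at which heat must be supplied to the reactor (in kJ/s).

Q_in = 28.2 kJ/s

Extent of reaction ξ = 0.709 × 1140 = 808.26 mol/h
Reaction term: ξ·ΔH°_rxn = 808.26 × 92.6 = 74845 kJ/h
Sensible, feed 111→25 °C: -25785 kJ/h
Outlet flows (mol/h): A 331.74, B 808.26, C 808.26
Sensible, products 25→209 °C: 52341 kJ/h
Q = ΔH = 101400 kJ/h = 28.167 kW
Heat supplied = 28.167 kJ/s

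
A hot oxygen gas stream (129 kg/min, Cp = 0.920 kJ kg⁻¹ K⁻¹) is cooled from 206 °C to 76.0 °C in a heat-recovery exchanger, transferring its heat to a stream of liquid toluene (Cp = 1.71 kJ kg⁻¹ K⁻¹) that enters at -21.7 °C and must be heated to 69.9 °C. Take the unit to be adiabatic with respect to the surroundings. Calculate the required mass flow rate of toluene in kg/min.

ṁ_c = 98.5 kg/min

Heat released by hot stream: Q = 129 × 0.920 × (206 − 76.0) = 15428 kJ/min
Energy balance on cold side (adiabatic exchanger): Q = ṁ_c·Cp_c·(T_c,out − T_c,in)
ṁ_c = 15428 / [1.71 × (69.9 − -21.7)] = 98.498 kg/min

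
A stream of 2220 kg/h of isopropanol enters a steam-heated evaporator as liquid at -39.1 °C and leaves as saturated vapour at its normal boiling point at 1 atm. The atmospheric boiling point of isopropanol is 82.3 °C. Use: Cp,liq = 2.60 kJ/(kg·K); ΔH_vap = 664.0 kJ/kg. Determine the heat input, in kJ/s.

Q = 604 kJ/s

liquid -39.1→82.3 °C: 315.64 kJ/kg
vaporisation at 82.3 °C: 664 kJ/kg
Δh = 315.64 + 664 = 979.64 kJ/kg
Q = ṁ·Δh = 2220 kg/h × 979.64 kJ/kg = 2.1748e+06 kJ/h
|Q| = 604.11 kW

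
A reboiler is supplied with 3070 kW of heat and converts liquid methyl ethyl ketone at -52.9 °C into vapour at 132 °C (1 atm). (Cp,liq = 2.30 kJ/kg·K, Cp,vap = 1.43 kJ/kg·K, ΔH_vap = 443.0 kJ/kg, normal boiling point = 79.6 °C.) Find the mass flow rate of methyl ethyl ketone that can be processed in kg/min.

Δh = 2.30×(79.6−-52.9) + 443.0 + 1.43×(132−79.6) = 822.68 kJ/kg
Q = 3070 kW = 3070 kJ/s = 184200 kJ/min
ṁ = Q/Δh = 184200 / 822.68 = 223.9 kg/min

ṁ = 224 kg/min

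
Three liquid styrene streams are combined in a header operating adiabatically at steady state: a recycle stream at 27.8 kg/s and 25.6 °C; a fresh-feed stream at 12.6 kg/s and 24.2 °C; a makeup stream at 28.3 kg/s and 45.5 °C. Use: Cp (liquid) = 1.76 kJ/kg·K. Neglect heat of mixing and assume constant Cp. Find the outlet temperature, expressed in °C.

Adiabatic, steady state ⇒ Σ ṁᵢCp,ᵢ(T_out − Tᵢ) = 0
T_out = Σ ṁᵢCp,ᵢTᵢ / Σ ṁᵢCp,ᵢ
      = 4055.5 / 120.91 = 33.541 °C

T_out = 33.5 °C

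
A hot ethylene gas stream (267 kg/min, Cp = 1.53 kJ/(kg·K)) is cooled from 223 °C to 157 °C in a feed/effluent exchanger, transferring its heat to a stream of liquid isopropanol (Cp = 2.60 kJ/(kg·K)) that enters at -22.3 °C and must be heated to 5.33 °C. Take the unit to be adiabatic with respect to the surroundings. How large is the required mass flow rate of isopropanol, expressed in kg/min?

Heat released by hot stream: Q = 267 × 1.53 × (223 − 157) = 26962 kJ/min
Energy balance on cold side (adiabatic exchanger): Q = ṁ_c·Cp_c·(T_c,out − T_c,in)
ṁ_c = 26962 / [2.60 × (5.33 − -22.3)] = 375.31 kg/min

ṁ_c = 375 kg/min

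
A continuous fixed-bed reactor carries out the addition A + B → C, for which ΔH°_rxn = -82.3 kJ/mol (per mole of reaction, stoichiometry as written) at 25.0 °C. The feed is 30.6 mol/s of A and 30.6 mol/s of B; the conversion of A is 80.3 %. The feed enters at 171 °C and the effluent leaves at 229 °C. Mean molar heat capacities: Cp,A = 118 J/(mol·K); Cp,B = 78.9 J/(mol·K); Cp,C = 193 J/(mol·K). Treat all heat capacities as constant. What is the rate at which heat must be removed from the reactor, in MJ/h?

Extent of reaction ξ = 0.803 × 30.6 = 24.572 mol/s
Reaction term: ξ·ΔH°_rxn = 24.572 × -82.3 = -2022.3 kJ/s
Sensible, feed 171→25 °C: -879.67 kJ/s
Outlet flows (mol/s): A 6.0282, B 6.0282, C 24.572
Sensible, products 25→229 °C: 1209.6 kJ/s
Q = ΔH = -1692.4 kJ/s = -1692.4 kW
Heat removed = 6092.5 MJ/h

Q_out = 6090 MJ/h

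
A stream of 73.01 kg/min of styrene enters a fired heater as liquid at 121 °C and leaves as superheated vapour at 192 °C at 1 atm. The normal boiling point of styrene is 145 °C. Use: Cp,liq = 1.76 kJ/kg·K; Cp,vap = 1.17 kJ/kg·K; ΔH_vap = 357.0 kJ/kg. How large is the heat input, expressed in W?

Q = 553000 W

liquid 121→145 °C: 42.24 kJ/kg
vaporisation at 145 °C: 357 kJ/kg
vapour 145→192 °C: 54.99 kJ/kg
Δh = 42.24 + 357 + 54.99 = 454.23 kJ/kg
Q = ṁ·Δh = 73.01 kg/min × 454.23 kJ/kg = 33163 kJ/min
|Q| = 552.72 kW = 552720 W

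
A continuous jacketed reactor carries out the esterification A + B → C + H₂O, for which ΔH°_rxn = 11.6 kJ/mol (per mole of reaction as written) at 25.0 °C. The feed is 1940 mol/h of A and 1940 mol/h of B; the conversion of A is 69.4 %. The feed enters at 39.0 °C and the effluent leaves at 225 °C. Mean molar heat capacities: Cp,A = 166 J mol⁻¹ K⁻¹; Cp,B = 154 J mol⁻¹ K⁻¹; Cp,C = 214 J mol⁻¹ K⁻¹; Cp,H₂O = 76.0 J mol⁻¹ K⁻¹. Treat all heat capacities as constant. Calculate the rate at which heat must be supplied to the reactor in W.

Extent of reaction ξ = 0.694 × 1940 = 1346.4 mol/h
Reaction term: ξ·ΔH°_rxn = 1346.4 × 11.6 = 15618 kJ/h
Sensible, feed 39.0→25 °C: -8691.2 kJ/h
Outlet flows (mol/h): A 593.64, B 593.64, C 1346.4, H₂O 1346.4
Sensible, products 25→225 °C: 116080 kJ/h
Q = ΔH = 123010 kJ/h = 34.169 kW
Heat supplied = 34169 W

Q_in = 34200 W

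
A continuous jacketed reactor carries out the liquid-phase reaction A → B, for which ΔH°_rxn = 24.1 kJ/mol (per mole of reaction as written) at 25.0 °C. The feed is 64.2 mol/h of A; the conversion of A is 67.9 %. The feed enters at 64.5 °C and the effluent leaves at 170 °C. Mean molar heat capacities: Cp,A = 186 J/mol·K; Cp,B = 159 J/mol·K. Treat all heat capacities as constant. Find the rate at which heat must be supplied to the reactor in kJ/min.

Q_in = 35.7 kJ/min

Extent of reaction ξ = 0.679 × 64.2 = 43.592 mol/h
Reaction term: ξ·ΔH°_rxn = 43.592 × 24.1 = 1050.6 kJ/h
Sensible, feed 64.5→25 °C: -471.68 kJ/h
Outlet flows (mol/h): A 20.608, B 43.592
Sensible, products 25→170 °C: 1560.8 kJ/h
Q = ΔH = 2139.7 kJ/h = 0.59436 kW
Heat supplied = 35.662 kJ/min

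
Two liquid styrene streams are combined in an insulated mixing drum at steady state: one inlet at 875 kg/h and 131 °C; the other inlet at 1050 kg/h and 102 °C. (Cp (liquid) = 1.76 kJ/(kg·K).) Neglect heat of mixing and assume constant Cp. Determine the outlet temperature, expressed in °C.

Adiabatic, steady state ⇒ Σ ṁᵢCp,ᵢ(T_out − Tᵢ) = 0
T_out = Σ ṁᵢCp,ᵢTᵢ / Σ ṁᵢCp,ᵢ
      = 390240 / 3388 = 115.18 °C

T_out = 115 °C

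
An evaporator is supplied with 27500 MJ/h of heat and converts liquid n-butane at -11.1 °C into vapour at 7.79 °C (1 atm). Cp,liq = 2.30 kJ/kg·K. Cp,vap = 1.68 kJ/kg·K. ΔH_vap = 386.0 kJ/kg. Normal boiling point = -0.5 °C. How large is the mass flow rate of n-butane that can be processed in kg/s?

Δh = 2.30×(-0.5−-11.1) + 386.0 + 1.68×(7.79−-0.5) = 424.31 kJ/kg
Q = 27500 MJ/h = 7638.9 kJ/s = 7638.9 kJ/s
ṁ = Q/Δh = 7638.9 / 424.31 = 18.003 kg/s

ṁ = 18.0 kg/s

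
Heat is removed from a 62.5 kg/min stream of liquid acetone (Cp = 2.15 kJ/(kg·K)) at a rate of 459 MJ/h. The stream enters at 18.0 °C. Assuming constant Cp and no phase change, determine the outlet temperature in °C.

T_out = -38.9 °C

Q = 459 MJ/h = 7650 kJ/min
ΔT = Q/(ṁ·Cp) = 7650/(62.5×2.15) = 56.93 K
T_out = 18.0 − 56.93 = -38.93 °C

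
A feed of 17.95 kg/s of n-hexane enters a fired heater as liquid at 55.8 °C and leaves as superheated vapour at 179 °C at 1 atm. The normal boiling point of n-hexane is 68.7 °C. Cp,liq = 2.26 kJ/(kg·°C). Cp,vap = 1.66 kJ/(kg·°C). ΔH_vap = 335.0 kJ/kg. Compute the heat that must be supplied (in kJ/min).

liquid 55.8→68.7 °C: 29.154 kJ/kg
vaporisation at 68.7 °C: 335 kJ/kg
vapour 68.7→179 °C: 183.1 kJ/kg
Δh = 29.154 + 335 + 183.1 = 547.25 kJ/kg
Q = ṁ·Δh = 17.95 kg/s × 547.25 kJ/kg = 9823.2 kJ/s
|Q| = 9823.2 kW = 589390 kJ/min

Q = 589000 kJ/min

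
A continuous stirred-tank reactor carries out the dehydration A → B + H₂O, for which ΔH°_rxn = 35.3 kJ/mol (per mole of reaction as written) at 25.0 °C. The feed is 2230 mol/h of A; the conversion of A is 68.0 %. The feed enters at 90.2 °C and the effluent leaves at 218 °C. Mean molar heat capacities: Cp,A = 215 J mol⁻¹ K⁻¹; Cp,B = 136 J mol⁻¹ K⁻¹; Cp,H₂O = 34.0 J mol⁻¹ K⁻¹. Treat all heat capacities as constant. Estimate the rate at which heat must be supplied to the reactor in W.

Extent of reaction ξ = 0.680 × 2230 = 1516.4 mol/h
Reaction term: ξ·ΔH°_rxn = 1516.4 × 35.3 = 53529 kJ/h
Sensible, feed 90.2→25 °C: -31260 kJ/h
Outlet flows (mol/h): A 713.6, B 1516.4, H₂O 1516.4
Sensible, products 25→218 °C: 79364 kJ/h
Q = ΔH = 101630 kJ/h = 28.231 kW
Heat supplied = 28231 W

Q_in = 28200 W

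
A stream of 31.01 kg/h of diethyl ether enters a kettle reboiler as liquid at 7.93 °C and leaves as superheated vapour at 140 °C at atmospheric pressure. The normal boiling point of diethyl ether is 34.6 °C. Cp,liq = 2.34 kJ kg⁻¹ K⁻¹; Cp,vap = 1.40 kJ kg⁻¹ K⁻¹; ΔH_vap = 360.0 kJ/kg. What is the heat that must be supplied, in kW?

Q = 4.91 kW

liquid 7.93→34.6 °C: 62.408 kJ/kg
vaporisation at 34.6 °C: 360 kJ/kg
vapour 34.6→140 °C: 147.56 kJ/kg
Δh = 62.408 + 360 + 147.56 = 569.97 kJ/kg
Q = ṁ·Δh = 31.01 kg/h × 569.97 kJ/kg = 17675 kJ/h
|Q| = 4.9096 kW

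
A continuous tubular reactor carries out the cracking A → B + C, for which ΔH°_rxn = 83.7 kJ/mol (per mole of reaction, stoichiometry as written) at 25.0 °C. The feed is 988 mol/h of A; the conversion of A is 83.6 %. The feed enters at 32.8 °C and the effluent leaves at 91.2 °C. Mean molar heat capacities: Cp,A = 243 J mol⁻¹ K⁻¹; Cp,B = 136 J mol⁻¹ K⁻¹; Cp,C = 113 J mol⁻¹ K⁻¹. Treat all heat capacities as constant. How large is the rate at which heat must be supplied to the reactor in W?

Extent of reaction ξ = 0.836 × 988 = 825.97 mol/h
Reaction term: ξ·ΔH°_rxn = 825.97 × 83.7 = 69134 kJ/h
Sensible, feed 32.8→25 °C: -1872.7 kJ/h
Outlet flows (mol/h): A 162.03, B 825.97, C 825.97
Sensible, products 25→91.2 °C: 16222 kJ/h
Q = ΔH = 83483 kJ/h = 23.19 kW
Heat supplied = 23190 W

Q_in = 23200 W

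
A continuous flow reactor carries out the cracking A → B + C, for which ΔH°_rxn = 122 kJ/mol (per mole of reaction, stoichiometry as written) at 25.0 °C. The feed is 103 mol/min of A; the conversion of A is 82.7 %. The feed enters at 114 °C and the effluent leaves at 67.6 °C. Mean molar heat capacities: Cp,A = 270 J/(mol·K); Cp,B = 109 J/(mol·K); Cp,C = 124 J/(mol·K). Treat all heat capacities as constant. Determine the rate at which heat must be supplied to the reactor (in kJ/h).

Q_in = 538000 kJ/h

Extent of reaction ξ = 0.827 × 103 = 85.181 mol/min
Reaction term: ξ·ΔH°_rxn = 85.181 × 122 = 10392 kJ/min
Sensible, feed 114→25 °C: -2475.1 kJ/min
Outlet flows (mol/min): A 17.819, B 85.181, C 85.181
Sensible, products 25→67.6 °C: 1050.4 kJ/min
Q = ΔH = 8967.4 kJ/min = 149.46 kW
Heat supplied = 538050 kJ/h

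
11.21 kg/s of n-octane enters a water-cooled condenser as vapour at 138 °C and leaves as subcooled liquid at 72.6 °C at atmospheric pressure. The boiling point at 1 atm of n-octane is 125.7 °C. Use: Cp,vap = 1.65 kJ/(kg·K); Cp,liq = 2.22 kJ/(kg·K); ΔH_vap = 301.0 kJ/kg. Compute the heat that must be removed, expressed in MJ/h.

vapour 138→125.7 °C: -20.295 kJ/kg
condensation at 125.7 °C: -301 kJ/kg
liquid 125.7→72.6 °C: -117.88 kJ/kg
Δh = -20.295 + -301 + -117.88 = -439.18 kJ/kg
Q = ṁ·Δh = 11.21 kg/s × -439.18 kJ/kg = -4923.2 kJ/s
|Q| = 4923.2 kW = 17723 MJ/h

Q_c = 17700 MJ/h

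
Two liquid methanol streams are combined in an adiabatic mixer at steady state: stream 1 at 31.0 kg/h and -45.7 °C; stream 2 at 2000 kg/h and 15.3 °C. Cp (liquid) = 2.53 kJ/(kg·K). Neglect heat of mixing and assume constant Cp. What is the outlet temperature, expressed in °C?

No heat crosses the boundary, so H_out = H_in.
T_out = Σ ṁᵢCp,ᵢTᵢ / Σ ṁᵢCp,ᵢ
      = 73834 / 5138.4 = 14.369 °C

T_out = 14.4 °C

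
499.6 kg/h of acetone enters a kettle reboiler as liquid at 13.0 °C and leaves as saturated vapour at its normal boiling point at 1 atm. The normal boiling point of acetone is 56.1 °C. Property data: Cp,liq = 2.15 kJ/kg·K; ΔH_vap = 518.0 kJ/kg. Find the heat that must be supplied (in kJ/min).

liquid 13.0→56.1 °C: 92.665 kJ/kg
vaporisation at 56.1 °C: 518 kJ/kg
Δh = 92.665 + 518 = 610.66 kJ/kg
Q = ṁ·Δh = 499.6 kg/h × 610.66 kJ/kg = 305090 kJ/h
|Q| = 84.747 kW = 5084.8 kJ/min

Q = 5080 kJ/min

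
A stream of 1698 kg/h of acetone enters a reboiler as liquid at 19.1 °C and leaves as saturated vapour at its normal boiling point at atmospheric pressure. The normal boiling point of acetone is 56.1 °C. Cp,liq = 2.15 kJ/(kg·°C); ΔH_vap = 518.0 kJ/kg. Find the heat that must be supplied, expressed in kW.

liquid 19.1→56.1 °C: 79.55 kJ/kg
vaporisation at 56.1 °C: 518 kJ/kg
Δh = 79.55 + 518 = 597.55 kJ/kg
Q = ṁ·Δh = 1698 kg/h × 597.55 kJ/kg = 1.0146e+06 kJ/h
|Q| = 281.84 kW

Q = 282 kW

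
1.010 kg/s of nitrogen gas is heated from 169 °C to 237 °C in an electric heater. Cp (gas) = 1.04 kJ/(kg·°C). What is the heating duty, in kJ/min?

Q = 4290 kJ/min

Q = ṁ·Cp·ΔT = 1.010 × 1.04 × (237 − 169) = 71.427 kJ/s
Heating duty = 4285.6 kJ/min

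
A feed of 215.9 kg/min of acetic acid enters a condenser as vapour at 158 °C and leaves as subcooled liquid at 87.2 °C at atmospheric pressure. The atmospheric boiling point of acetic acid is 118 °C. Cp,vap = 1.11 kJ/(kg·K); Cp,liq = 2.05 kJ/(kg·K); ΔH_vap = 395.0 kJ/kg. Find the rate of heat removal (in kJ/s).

Q_c = 1810 kJ/s

vapour 158→118 °C: -44.4 kJ/kg
condensation at 118 °C: -395 kJ/kg
liquid 118→87.2 °C: -63.14 kJ/kg
Δh = -44.4 + -395 + -63.14 = -502.54 kJ/kg
Q = ṁ·Δh = 215.9 kg/min × -502.54 kJ/kg = -108500 kJ/min
|Q| = 1808.3 kW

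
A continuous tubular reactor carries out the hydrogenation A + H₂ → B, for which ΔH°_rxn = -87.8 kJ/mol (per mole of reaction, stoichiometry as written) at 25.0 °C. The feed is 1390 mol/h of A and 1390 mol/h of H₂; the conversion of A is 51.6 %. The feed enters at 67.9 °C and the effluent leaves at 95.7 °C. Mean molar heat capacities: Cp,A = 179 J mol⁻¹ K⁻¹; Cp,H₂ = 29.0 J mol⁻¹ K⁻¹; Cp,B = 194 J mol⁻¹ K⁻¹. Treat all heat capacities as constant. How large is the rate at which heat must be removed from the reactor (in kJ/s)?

Q_out = 15.5 kJ/s

Extent of reaction ξ = 0.516 × 1390 = 717.24 mol/h
Reaction term: ξ·ΔH°_rxn = 717.24 × -87.8 = -62974 kJ/h
Sensible, feed 67.9→25 °C: -12403 kJ/h
Outlet flows (mol/h): A 672.76, H₂ 672.76, B 717.24
Sensible, products 25→95.7 °C: 19731 kJ/h
Q = ΔH = -55646 kJ/h = -15.457 kW
Heat removed = 15.457 kJ/s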